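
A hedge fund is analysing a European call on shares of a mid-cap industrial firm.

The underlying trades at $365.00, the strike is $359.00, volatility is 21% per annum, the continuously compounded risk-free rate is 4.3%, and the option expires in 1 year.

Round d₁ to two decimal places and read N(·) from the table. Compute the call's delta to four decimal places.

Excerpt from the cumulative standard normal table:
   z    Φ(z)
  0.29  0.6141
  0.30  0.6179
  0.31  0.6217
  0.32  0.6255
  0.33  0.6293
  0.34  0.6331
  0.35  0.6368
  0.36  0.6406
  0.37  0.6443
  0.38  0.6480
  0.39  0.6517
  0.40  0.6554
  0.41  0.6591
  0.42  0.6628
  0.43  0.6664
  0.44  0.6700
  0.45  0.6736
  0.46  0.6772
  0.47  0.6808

0.6517

σ√T = 0.21 × 1.0000 = 0.2100
d₁ = [ln(365/359) + (0.043 + ½·0.21²)·1] / (σ√T) = (0.0166 + 0.0650) / 0.2100 = 0.3887 ⇒ 0.39
N(d₁) = N(0.39) = 0.6517
Δ_call = N(d₁) = 0.6517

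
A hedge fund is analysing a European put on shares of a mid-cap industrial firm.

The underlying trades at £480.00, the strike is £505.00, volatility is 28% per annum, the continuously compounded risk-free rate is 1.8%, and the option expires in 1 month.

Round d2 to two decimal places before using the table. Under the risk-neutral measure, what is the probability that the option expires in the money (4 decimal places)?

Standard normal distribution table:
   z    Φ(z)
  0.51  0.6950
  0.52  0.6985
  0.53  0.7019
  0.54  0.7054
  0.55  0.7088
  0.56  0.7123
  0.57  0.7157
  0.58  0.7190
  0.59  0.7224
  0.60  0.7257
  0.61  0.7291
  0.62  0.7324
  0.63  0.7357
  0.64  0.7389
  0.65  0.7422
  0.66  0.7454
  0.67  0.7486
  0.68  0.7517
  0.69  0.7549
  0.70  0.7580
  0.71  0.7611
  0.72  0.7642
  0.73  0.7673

0.7422

σ√T = 0.28 × 0.2887 = 0.0808
d₁ = [ln(480/505) + (0.018 + 0.28²/2)·0.08333] / 0.0808 = [-0.0508 + 0.0048] / 0.0808 = -0.5692 which rounds to -0.57
d₂ = d₁ − σ√T = -0.5692 − 0.0808 = -0.6500 which rounds to -0.65
Pr(exercise) under Q = N(−d₂) = N(0.65) = 0.7422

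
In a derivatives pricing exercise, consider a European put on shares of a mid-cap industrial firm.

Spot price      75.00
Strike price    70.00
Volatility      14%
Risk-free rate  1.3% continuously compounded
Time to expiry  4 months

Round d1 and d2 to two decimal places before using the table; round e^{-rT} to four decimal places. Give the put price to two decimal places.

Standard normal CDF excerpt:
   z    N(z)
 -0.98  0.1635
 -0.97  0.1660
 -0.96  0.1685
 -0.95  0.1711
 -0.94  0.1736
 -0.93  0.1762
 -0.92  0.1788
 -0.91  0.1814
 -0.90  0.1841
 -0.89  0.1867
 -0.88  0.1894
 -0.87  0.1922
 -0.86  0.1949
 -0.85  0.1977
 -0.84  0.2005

0.56

σ√T = 0.14·√0.3333 = 0.0808
d₁ = [ln(75/70) + (0.013 + 0.14²/2)·0.3333] / 0.0808 = [0.0690 + 0.0076] / 0.0808 = 0.9476 ⇒ 0.95
d₂ = d₁ − σ√T = 0.9476 − 0.0808 = 0.8668 ⇒ 0.87
e^(−rT) = e^(−0.013·0.3333) = 0.9957
N(−d₂) = N(-0.87) = 0.1922;  N(−d₁) = N(-0.95) = 0.1711
P = 70·0.9957·0.1922 − 75·0.1711 = 13.3961 − 12.8325 = 0.5636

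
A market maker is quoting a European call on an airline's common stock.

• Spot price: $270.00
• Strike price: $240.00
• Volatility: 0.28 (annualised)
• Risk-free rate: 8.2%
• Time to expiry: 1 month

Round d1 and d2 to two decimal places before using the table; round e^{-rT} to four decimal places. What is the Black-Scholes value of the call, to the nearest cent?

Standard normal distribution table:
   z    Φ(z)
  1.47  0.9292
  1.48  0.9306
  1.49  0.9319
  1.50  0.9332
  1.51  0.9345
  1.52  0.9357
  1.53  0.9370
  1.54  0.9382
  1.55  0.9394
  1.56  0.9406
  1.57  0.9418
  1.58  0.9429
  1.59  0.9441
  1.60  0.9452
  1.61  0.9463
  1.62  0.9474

$32.14

σ√T = 0.28 × 0.2887 = 0.0808
d₁ = [ln(270/240) + (0.082 + 0.28²/2)·0.08333] / 0.0808 = [0.1178 + 0.0101] / 0.0808 = 1.5821 ⇒ 1.58
d₂ = d₁ − σ√T = 1.5821 − 0.0808 = 1.5013 ⇒ 1.50
e^(−rT) = e^(−0.082·0.08333) = 0.9932
C = 270·N(1.58) − 240·0.9932·N(1.50) = 270·0.9429 − 240·0.9932·0.9332 = 254.5830 − 222.4450 = 32.1380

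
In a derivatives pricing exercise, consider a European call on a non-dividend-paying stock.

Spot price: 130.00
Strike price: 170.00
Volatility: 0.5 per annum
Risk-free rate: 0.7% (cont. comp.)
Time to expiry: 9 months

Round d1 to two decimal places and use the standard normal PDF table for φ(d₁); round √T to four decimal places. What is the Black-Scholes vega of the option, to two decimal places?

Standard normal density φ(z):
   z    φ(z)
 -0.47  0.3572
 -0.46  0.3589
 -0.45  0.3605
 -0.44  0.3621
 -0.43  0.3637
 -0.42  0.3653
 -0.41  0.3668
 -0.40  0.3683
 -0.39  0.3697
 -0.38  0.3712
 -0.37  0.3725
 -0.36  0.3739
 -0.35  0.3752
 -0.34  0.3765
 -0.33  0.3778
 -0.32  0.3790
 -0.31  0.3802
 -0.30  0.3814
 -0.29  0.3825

41.62

σ√T = 0.5 × 0.8660 = 0.4330
d₁ = [ln(130/170) + (0.007 + 0.5²/2)·0.75] / 0.4330 = [-0.2683 + 0.0990] / 0.4330 = -0.3909 which rounds to -0.39
√T = √0.75 = 0.8660
φ(d₁) = φ(-0.39) = 0.3697
vega = S·φ(d₁)·√T = 130·0.3697·0.8660 = 41.6208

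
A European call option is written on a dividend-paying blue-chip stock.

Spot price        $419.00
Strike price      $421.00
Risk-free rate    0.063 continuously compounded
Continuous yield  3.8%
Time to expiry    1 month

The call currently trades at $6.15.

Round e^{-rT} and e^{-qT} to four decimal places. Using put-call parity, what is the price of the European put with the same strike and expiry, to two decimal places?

exp(−qT) = exp(−0.038·0.08333) = 0.9968;  exp(−rT) = exp(−0.063·0.08333) = 0.9948
Put-call parity: C − P = S·e^(−qT) − K·e^(−rT) = 419·0.9968 − 421·0.9948 = 417.6592 − 418.8108 = -1.1516
P = C − (C − P) = 6.15 − (-1.1516) = 7.3016

$7.30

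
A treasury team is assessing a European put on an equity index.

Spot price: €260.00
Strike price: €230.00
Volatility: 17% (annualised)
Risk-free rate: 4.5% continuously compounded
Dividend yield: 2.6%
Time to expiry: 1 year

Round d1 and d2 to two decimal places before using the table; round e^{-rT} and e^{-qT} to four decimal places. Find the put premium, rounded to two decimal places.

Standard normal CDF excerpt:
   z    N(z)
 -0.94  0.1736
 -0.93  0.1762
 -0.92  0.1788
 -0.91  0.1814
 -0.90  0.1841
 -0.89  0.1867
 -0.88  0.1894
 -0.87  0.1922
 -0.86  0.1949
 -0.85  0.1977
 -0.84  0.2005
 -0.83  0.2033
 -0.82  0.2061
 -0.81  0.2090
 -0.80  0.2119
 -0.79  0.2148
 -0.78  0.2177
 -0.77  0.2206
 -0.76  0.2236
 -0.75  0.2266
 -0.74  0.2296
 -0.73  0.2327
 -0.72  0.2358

€4.53

T = 1;  σ√T = 0.1700
ln(S/K) + (r − q + σ²/2)T = ln(260/230) + (0.045 − 0.026 + 0.17²/2)·1 = 0.1226 + 0.0335 = 0.1561
d₁ = 0.1561 / 0.1700 = 0.9180 ⇒ 0.92
d₂ = d₁ − σ√T = 0.9180 − 0.1700 = 0.7480 ⇒ 0.75
exp(−qT) = exp(−0.026·1) = 0.9743;  exp(−rT) = exp(−0.045·1) = 0.9560
N(−d₂) = N(-0.75) = 0.2266;  N(−d₁) = N(-0.92) = 0.1788
P = 230·0.9560·0.2266 − 260·0.9743·0.1788 = 49.8248 − 45.2933 = 4.5315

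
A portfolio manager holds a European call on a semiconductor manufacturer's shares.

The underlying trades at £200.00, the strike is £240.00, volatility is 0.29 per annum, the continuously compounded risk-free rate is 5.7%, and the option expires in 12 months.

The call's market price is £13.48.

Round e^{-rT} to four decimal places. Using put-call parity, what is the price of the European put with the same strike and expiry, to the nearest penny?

£40.18

exp(−rT) = exp(−0.057·1) = 0.9446
Put-call parity: C − P = S − K·e^(−rT) = 200 − 240·0.9446 = 200 − 226.7040 = -26.7040
P = C − (C − P) = 13.48 − (-26.7040) = 40.1840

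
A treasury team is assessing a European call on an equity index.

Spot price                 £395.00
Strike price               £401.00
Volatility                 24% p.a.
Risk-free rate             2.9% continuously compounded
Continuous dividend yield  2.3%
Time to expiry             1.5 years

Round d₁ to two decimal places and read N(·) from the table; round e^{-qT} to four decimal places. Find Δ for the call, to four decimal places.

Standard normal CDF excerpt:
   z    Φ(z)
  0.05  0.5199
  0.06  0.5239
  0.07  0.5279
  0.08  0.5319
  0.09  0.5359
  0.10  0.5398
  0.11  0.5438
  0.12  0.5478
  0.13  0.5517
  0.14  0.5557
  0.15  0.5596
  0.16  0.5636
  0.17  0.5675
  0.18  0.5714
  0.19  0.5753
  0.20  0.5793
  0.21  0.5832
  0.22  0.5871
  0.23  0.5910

T = 1.5;  σ√T = 0.2939
ln(S/K) + (r − q + σ²/2)T = ln(395/401) + (0.029 − 0.023 + 0.24²/2)·1.5 = -0.0151 + 0.0522 = 0.0371
d₁ = 0.0371 / 0.2939 = 0.1263 → 0.13
N(d₁) = N(0.13) = 0.5517
Δ_call = e^(−qT)·N(d₁) = 0.9661·0.5517 = 0.5330

0.5330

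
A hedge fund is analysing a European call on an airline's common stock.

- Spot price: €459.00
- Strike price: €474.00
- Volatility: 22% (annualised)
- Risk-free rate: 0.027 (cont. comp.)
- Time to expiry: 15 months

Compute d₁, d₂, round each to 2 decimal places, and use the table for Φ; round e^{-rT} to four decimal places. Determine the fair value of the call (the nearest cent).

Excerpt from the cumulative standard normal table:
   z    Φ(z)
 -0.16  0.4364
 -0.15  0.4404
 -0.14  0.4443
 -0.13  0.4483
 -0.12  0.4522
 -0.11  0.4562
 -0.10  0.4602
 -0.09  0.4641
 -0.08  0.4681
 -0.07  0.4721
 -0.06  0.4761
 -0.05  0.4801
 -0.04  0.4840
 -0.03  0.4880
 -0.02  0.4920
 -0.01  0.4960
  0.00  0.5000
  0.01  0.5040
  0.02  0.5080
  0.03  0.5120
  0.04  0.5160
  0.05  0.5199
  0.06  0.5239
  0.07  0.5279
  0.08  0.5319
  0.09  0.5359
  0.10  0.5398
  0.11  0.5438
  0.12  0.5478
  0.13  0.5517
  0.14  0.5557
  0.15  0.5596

€46.00

σ√T = 0.22 × 1.1180 = 0.2460
d₁ = [ln(459/474) + (0.027 + 0.22²/2)·1.25] / 0.2460 = [-0.0322 + 0.0640] / 0.2460 = 0.1295 → 0.13
d₂ = d₁ − σ√T = 0.1295 − 0.2460 = -0.1165 → -0.12
e^(−rT) = e^(−0.027·1.25) = 0.9668
N(d₁) = N(0.13) = 0.5517;  N(d₂) = N(-0.12) = 0.4522
C = 459·0.5517 − 474·0.9668·0.4522 = 253.2303 − 207.2266 = 46.0037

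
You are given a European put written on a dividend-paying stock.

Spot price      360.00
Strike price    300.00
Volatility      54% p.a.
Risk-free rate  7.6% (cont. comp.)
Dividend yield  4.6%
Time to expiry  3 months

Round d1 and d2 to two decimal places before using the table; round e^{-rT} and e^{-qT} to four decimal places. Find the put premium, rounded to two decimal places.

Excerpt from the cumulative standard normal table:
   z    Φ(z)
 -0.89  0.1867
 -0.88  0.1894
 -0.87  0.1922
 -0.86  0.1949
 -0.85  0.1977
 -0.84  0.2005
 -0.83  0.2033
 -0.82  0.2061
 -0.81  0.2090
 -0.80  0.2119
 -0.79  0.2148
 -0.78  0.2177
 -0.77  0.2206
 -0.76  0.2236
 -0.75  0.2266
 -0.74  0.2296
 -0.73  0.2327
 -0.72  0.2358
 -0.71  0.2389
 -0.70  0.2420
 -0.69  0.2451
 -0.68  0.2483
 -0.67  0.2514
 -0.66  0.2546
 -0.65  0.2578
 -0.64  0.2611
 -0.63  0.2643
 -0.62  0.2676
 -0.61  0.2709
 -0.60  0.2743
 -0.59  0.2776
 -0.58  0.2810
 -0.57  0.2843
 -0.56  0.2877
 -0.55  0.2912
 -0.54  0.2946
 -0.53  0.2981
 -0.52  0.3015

σ√T = 0.54 × 0.5000 = 0.2700
d₁ = [ln(360/300) + (0.076 − 0.046 + 0.54²/2)·0.25] / 0.2700 = [0.1823 + 0.0440] / 0.2700 = 0.8380 which rounds to 0.84
d₂ = d₁ − σ√T = 0.8380 − 0.2700 = 0.5680 which rounds to 0.57
exp(−qT) = exp(−0.046·0.25) = 0.9886;  exp(−rT) = exp(−0.076·0.25) = 0.9812
N(−d₂) = N(-0.57) = 0.2843;  N(−d₁) = N(-0.84) = 0.2005
P = 300·0.9812·0.2843 − 360·0.9886·0.2005 = 83.6865 − 71.3571 = 12.3294

12.33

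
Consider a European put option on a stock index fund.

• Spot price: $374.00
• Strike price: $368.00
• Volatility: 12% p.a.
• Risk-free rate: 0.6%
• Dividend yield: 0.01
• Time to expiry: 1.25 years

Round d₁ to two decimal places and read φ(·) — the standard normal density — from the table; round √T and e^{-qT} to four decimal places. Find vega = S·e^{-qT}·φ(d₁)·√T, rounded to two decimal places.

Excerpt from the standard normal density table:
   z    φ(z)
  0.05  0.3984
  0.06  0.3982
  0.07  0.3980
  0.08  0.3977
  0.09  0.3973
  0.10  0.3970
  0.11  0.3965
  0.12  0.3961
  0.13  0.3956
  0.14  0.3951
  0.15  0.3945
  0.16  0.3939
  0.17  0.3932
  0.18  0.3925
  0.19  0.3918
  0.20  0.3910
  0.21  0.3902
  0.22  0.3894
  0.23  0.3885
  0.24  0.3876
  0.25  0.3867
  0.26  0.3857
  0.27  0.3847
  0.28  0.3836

162.91

σ√T = 0.12·√1.25 = 0.1342
ln(S/K) + (r − q + σ²/2)T = ln(374/368) + (0.006 − 0.01 + 0.12²/2)·1.25 = 0.0162 + 0.0040 = 0.0202
d₁ = 0.0202 / 0.1342 = 0.1504 ≈ 0.15
√T = √1.25 = 1.1180
φ(d₁) = φ(0.15) = 0.3945
exp(−qT) = exp(−0.01·1.25) = 0.9876
vega = S·exp(−qT)·φ(d₁)·√T = 374·0.9876·0.3945·1.1180 = 162.9077
(Call and put vega coincide under Black-Scholes.)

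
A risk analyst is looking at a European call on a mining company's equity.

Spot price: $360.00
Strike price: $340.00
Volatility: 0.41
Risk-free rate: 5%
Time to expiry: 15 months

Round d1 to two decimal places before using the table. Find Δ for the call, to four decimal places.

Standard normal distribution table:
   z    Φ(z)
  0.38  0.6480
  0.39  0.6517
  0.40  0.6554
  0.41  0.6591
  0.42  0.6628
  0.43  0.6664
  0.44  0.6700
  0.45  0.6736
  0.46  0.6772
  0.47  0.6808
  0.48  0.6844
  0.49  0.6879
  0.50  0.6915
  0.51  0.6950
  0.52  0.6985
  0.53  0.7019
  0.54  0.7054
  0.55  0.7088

0.6879

σ√T = 0.41 × 1.1180 = 0.4584
d₁ = [ln(360/340) + (0.05 + 0.41²/2)·1.25] / 0.4584 = [0.0572 + 0.1676] / 0.4584 = 0.4902 ⇒ 0.49
N(d₁) = N(0.49) = 0.6879
Δ_call = N(d₁) = 0.6879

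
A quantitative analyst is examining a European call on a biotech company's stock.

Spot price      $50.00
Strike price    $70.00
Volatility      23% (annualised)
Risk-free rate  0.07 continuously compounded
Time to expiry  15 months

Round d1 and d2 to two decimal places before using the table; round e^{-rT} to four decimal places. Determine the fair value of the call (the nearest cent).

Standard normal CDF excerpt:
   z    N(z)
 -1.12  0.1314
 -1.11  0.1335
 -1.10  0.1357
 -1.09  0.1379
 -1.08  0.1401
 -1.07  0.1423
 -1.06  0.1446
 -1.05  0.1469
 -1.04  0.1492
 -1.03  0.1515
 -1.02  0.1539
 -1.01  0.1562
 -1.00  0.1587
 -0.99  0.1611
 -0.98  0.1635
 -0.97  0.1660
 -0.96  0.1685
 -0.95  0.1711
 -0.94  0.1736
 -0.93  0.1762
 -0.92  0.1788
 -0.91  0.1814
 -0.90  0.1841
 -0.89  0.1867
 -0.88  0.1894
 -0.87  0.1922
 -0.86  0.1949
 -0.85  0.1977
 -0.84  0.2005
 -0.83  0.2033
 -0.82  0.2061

σ√T = 0.23 × 1.1180 = 0.2571
d₁ = [ln(50/70) + (0.07 + ½·0.23²)·1.25] / (σ√T) = (-0.3365 + 0.1206) / 0.2571 = -0.8396 ≈ -0.84
d₂ = -0.8396 − 0.2571 = -1.0968 ≈ -1.10
exp(−rT) = exp(−0.07·1.25) = 0.9162
N(d₁) = N(-0.84) = 0.2005;  N(d₂) = N(-1.10) = 0.1357
C = 50·0.2005 − 70·0.9162·0.1357 = 10.0250 − 8.7030 = 1.3220

$1.32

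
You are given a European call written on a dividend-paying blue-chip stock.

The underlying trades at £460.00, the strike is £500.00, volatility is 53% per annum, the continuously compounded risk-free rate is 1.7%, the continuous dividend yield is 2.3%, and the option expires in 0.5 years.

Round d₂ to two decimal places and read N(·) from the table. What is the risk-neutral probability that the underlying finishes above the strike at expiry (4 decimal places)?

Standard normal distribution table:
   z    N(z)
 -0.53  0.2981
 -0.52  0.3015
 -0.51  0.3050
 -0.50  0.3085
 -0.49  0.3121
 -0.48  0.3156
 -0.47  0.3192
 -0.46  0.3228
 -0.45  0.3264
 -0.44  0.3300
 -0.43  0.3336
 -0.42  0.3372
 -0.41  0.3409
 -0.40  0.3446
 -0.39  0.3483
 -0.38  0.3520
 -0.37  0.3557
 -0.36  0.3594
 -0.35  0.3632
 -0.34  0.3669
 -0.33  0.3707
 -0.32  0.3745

σ√T = 0.53 × 0.7071 = 0.3748
d₁ = [ln(460/500) + (0.017 − 0.023 + 0.53²/2)·0.5] / 0.3748 = [-0.0834 + 0.0672] / 0.3748 = -0.0431 ≈ -0.04
d₂ = d₁ − σ√T = -0.0431 − 0.3748 = -0.4179 ≈ -0.42
Risk-neutral Pr[S_T > K] = N(d₂) = N(-0.42) = 0.3372

0.3372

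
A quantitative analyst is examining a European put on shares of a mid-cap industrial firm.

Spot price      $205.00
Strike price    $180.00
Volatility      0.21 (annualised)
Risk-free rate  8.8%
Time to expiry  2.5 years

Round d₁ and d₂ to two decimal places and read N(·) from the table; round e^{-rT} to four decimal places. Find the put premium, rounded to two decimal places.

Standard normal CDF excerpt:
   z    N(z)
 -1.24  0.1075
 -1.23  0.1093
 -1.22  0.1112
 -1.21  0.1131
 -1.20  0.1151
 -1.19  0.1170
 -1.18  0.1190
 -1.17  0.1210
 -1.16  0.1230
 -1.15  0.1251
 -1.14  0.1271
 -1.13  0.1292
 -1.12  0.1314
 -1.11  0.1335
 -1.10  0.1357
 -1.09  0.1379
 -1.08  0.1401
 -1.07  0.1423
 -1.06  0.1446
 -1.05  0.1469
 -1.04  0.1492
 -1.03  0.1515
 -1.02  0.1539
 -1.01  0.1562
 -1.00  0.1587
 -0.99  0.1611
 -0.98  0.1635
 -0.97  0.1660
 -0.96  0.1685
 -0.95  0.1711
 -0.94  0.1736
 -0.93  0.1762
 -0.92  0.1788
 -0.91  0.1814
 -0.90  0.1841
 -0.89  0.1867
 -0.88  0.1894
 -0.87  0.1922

σ√T = 0.21·√2.5 = 0.3320
d₁ = [ln(205/180) + (0.088 + 0.21²/2)·2.5] / 0.3320 = [0.1301 + 0.2751] / 0.3320 = 1.2203 which rounds to 1.22
d₂ = d₁ − σ√T = 1.2203 − 0.3320 = 0.8882 which rounds to 0.89
e^(−rT) = e^(−0.088·2.5) = 0.8025
N(−d₂) = N(-0.89) = 0.1867;  N(−d₁) = N(-1.22) = 0.1112
P = 180·0.8025·0.1867 − 205·0.1112 = 26.9688 − 22.7960 = 4.1728

$4.17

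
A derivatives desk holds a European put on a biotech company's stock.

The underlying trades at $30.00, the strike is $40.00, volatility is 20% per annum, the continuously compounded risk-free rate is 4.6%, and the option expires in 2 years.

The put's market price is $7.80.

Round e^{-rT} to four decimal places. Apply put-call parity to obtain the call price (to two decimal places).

$1.32

e^(−rT) = e^(−0.046·2) = 0.9121
Put-call parity: C − P = S − K·e^(−rT) = 30 − 40·0.9121 = 30 − 36.4840 = -6.4840
C = P + (C − P) = 7.80 + (-6.4840) = 1.3160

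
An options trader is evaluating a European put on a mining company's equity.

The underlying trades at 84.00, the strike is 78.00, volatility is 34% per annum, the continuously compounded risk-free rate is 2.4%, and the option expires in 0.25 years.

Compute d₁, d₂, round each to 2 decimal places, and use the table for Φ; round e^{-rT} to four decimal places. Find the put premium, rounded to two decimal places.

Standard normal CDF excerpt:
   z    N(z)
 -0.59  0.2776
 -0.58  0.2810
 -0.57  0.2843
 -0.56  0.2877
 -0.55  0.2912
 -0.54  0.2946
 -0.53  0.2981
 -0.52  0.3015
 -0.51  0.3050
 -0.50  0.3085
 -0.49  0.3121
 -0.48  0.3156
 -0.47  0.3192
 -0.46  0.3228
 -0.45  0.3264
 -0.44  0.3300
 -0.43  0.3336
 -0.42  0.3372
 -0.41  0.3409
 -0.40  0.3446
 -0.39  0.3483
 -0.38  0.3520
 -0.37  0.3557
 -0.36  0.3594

σ√T = 0.34 × 0.5000 = 0.1700
d₁ = [ln(84/78) + (0.024 + 0.34²/2)·0.25] / 0.1700 = [0.0741 + 0.0205] / 0.1700 = 0.5562 ⇒ 0.56
d₂ = d₁ − σ√T = 0.5562 − 0.1700 = 0.3862 ⇒ 0.39
e^(−rT) = e^(−0.024·0.25) = 0.9940
P = 78·0.9940·N(-0.39) − 84·N(-0.56) = 78·0.9940·0.3483 − 84·0.2877 = 27.0044 − 24.1668 = 2.8376

2.84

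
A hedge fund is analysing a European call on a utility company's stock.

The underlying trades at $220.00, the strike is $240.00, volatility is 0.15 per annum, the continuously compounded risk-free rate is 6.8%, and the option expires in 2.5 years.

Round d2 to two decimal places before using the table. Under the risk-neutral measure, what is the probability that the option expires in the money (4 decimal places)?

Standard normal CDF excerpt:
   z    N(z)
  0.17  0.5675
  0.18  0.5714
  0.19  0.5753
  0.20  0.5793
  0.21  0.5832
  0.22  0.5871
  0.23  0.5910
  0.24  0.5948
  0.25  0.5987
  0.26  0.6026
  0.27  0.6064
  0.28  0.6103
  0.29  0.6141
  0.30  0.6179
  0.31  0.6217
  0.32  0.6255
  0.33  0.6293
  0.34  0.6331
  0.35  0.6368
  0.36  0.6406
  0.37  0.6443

σ√T = 0.15 × 1.5811 = 0.2372
ln(S/K) + (r + σ²/2)T = ln(220/240) + (0.068 + 0.15²/2)·2.5 = -0.0870 + 0.1981 = 0.1111
d₁ = 0.1111 / 0.2372 = 0.4685 ⇒ 0.47
d₂ = d₁ − σ√T = 0.4685 − 0.2372 = 0.2313 ⇒ 0.23
Risk-neutral Pr[S_T > K] = N(d₂) = N(0.23) = 0.5910

0.5910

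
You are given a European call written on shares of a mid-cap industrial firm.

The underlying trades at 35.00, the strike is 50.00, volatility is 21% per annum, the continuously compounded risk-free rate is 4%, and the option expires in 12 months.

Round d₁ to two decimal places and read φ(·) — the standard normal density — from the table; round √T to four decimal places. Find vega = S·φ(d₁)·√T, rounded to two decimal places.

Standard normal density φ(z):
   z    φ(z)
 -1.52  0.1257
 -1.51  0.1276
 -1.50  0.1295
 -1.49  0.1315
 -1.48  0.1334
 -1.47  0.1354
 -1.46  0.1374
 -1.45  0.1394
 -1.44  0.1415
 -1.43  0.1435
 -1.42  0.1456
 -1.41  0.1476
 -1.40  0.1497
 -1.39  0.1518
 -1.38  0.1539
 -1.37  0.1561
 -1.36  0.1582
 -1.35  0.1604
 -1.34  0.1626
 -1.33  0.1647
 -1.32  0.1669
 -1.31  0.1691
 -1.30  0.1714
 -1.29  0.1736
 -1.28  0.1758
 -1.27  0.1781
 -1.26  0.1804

σ√T = 0.21 × 1.0000 = 0.2100
d₁ = [ln(35/50) + (0.04 + 0.21²/2)·1] / 0.2100 = [-0.3567 + 0.0620] / 0.2100 = -1.4030 → -1.40
√T = √1 = 1.0000
φ(d₁) = φ(-1.40) = 0.1497
vega = S·φ(d₁)·√T = 35·0.1497·1.0000 = 5.2395
(Vega is the same for a European call and put with the same parameters.)

5.24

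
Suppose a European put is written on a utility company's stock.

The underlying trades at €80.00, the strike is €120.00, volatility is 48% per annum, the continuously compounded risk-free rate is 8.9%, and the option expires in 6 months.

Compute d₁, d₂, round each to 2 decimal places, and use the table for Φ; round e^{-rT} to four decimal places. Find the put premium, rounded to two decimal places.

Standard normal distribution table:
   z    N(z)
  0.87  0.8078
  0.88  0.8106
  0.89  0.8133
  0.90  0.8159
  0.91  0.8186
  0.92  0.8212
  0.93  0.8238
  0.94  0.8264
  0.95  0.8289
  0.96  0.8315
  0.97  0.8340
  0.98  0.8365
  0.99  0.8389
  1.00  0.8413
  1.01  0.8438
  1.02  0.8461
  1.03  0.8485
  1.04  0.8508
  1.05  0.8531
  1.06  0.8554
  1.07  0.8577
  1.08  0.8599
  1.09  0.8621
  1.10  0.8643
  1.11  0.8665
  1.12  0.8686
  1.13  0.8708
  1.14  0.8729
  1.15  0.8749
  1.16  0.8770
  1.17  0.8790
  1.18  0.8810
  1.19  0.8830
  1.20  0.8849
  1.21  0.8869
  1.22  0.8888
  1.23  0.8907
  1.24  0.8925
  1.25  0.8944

σ√T = 0.48 × 0.7071 = 0.3394
d₁ = [ln(80/120) + (0.089 + ½·0.48²)·0.5] / (σ√T) = (-0.4055 + 0.1021) / 0.3394 = -0.8938 which rounds to -0.89
d₂ = -0.8938 − 0.3394 = -1.2332 which rounds to -1.23
e^(−rT) = e^(−0.089·0.5) = 0.9565
N(−d₂) = N(1.23) = 0.8907;  N(−d₁) = N(0.89) = 0.8133
P = 120·0.9565·0.8907 − 80·0.8133 = 102.2345 − 65.0640 = 37.1705

€37.17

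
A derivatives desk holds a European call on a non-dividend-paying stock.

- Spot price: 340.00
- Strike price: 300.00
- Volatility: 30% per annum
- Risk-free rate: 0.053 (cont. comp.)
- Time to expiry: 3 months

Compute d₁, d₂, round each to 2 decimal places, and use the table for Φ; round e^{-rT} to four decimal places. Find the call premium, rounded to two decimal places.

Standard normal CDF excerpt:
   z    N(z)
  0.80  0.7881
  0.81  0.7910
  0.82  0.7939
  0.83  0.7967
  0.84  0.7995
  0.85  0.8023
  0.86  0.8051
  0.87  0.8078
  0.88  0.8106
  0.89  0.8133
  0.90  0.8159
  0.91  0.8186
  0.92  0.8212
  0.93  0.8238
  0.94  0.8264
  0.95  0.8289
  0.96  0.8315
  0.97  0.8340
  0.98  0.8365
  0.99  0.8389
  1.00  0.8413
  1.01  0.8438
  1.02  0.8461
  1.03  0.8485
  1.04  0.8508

σ√T = 0.3·√0.25 = 0.1500
ln(S/K) + (r + σ²/2)T = ln(340/300) + (0.053 + 0.3²/2)·0.25 = 0.1252 + 0.0245 = 0.1497
d₁ = 0.1497 / 0.1500 = 0.9978 which rounds to 1.00
d₂ = d₁ − σ√T = 0.9978 − 0.1500 = 0.8478 which rounds to 0.85
e^(−rT) = e^(−0.053·0.25) = 0.9868
C = 340·N(1.00) − 300·0.9868·N(0.85) = 340·0.8413 − 300·0.9868·0.8023 = 286.0420 − 237.5129 = 48.5291

48.53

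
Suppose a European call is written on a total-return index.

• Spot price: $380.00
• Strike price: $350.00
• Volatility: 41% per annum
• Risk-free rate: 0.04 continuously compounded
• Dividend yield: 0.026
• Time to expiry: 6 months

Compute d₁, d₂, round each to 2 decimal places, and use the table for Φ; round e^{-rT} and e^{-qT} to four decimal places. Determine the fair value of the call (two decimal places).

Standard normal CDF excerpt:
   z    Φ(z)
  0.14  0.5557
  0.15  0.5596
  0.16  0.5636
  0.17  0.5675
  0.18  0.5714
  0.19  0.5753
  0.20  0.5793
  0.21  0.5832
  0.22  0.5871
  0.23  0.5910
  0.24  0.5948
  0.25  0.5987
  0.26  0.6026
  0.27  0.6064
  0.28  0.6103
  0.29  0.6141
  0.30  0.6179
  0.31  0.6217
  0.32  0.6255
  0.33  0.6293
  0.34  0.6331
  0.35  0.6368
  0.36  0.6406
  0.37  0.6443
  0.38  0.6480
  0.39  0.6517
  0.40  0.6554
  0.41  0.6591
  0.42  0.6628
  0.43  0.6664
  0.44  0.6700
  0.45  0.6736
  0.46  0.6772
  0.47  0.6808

T = 0.5;  σ√T = 0.2899
d₁ = [ln(380/350) + (0.04 − 0.026 + 0.41²/2)·0.5] / 0.2899 = [0.0822 + 0.0490] / 0.2899 = 0.4528 ⇒ 0.45
d₂ = d₁ − σ√T = 0.4528 − 0.2899 = 0.1629 ⇒ 0.16
exp(−qT) = exp(−0.026·0.5) = 0.9871;  exp(−rT) = exp(−0.04·0.5) = 0.9802
C = 380·0.9871·N(0.45) − 350·0.9802·N(0.16) = 380·0.9871·0.6736 − 350·0.9802·0.5636 = 252.6660 − 193.3543 = 59.3118

$59.31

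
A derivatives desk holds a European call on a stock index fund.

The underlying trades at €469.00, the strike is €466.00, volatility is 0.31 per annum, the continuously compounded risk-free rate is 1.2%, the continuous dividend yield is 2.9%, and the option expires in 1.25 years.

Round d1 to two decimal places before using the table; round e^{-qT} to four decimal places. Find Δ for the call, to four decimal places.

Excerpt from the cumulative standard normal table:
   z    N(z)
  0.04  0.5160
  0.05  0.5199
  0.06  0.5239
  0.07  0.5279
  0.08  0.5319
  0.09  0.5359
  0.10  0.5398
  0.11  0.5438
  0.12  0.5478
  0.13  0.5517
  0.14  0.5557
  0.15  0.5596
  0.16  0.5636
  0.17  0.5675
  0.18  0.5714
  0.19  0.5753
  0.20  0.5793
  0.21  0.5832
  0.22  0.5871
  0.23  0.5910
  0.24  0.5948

T = 1.25;  σ√T = 0.3466
d₁ = [ln(469/466) + (0.012 − 0.029 + 0.31²/2)·1.25] / 0.3466 = [0.0064 + 0.0388] / 0.3466 = 0.1305 ⇒ 0.13
N(d₁) = N(0.13) = 0.5517
Δ_call = e^(−qT)·N(d₁) = 0.9644·0.5517 = 0.5321

0.5321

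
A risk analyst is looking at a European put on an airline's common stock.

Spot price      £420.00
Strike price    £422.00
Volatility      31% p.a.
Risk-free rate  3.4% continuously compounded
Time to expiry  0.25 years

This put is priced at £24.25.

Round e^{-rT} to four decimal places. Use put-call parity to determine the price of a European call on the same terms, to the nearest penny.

e^(−rT) = e^(−0.034·0.25) = 0.9915
Put-call parity: C − P = S − K·e^(−rT) = 420 − 422·0.9915 = 420 − 418.4130 = 1.5870
C = P + (C − P) = 24.25 + (1.5870) = 25.8370

£25.84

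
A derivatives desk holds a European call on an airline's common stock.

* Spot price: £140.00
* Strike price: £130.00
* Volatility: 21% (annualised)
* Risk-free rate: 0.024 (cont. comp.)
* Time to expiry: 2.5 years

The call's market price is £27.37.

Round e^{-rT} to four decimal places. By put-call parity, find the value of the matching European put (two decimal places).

£9.80

e^(−rT) = e^(−0.024·2.5) = 0.9418
Put-call parity: C − P = S − K·e^(−rT) = 140 − 130·0.9418 = 140 − 122.4340 = 17.5660
P = C − (C − P) = 27.37 − (17.5660) = 9.8040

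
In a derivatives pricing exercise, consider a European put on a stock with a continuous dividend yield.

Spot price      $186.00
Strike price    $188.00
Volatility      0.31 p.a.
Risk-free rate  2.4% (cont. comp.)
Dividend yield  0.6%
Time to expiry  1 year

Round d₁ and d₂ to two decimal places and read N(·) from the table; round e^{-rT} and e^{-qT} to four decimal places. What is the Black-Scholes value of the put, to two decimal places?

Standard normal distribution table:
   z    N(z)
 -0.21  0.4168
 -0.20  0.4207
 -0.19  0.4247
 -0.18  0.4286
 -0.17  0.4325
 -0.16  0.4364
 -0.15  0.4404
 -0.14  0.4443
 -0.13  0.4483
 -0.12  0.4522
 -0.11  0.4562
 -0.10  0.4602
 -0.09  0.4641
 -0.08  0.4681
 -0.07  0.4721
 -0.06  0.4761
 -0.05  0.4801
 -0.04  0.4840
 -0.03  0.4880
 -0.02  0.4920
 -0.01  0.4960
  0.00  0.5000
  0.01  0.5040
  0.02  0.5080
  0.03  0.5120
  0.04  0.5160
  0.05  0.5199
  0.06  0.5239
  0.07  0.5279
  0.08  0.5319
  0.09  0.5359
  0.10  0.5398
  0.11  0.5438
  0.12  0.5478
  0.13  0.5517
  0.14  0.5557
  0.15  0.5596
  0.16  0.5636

T = 1;  σ√T = 0.3100
d₁ = [ln(186/188) + (0.024 − 0.006 + ½·0.31²)·1] / (σ√T) = (-0.0107 + 0.0660) / 0.3100 = 0.1786 ⇒ 0.18
d₂ = 0.1786 − 0.3100 = -0.1314 ⇒ -0.13
e^(−qT) = e^(−0.006·1) = 0.9940;  e^(−rT) = e^(−0.024·1) = 0.9763
P = 188·0.9763·N(0.13) − 186·0.9940·N(-0.18) = 188·0.9763·0.5517 − 186·0.9940·0.4286 = 101.2614 − 79.2413 = 22.0202

$22.02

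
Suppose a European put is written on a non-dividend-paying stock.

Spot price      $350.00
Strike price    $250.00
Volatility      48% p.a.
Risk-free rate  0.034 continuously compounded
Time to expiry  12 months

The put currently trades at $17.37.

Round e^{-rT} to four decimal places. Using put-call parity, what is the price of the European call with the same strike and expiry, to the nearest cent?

$125.72

e^(−rT) = e^(−0.034·1) = 0.9666
Put-call parity: C − P = S − K·e^(−rT) = 350 − 250·0.9666 = 350 − 241.6500 = 108.3500
C = P + (C − P) = 17.37 + (108.3500) = 125.7200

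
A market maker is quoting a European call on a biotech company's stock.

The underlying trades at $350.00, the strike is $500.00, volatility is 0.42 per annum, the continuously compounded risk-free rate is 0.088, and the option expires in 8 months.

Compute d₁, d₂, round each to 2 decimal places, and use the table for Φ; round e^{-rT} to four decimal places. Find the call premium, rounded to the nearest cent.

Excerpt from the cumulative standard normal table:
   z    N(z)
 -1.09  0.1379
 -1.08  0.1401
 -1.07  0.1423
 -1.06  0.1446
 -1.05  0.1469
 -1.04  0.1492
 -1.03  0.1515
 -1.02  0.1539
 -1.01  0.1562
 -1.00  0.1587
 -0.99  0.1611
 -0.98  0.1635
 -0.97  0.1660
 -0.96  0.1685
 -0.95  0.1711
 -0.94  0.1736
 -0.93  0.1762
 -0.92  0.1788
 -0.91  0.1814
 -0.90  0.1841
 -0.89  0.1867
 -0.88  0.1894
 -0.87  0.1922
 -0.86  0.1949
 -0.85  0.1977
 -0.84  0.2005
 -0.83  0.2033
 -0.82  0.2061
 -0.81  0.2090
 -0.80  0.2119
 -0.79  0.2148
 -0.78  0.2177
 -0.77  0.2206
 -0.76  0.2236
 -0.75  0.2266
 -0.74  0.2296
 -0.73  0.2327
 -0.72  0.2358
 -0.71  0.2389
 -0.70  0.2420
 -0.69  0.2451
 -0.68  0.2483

σ√T = 0.42 × 0.8165 = 0.3429
ln(S/K) + (r + σ²/2)T = ln(350/500) + (0.088 + 0.42²/2)·0.6667 = -0.3567 + 0.1175 = -0.2392
d₁ = -0.2392 / 0.3429 = -0.6975 ⇒ -0.70
d₂ = d₁ − σ√T = -0.6975 − 0.3429 = -1.0405 ⇒ -1.04
exp(−rT) = exp(−0.088·0.6667) = 0.9430
N(d₁) = N(-0.70) = 0.2420;  N(d₂) = N(-1.04) = 0.1492
C = 350·0.2420 − 500·0.9430·0.1492 = 84.7000 − 70.3478 = 14.3522

$14.35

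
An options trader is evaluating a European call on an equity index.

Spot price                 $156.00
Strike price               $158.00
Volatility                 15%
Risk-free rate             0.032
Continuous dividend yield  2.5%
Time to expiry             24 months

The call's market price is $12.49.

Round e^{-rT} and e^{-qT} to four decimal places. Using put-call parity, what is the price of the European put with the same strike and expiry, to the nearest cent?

exp(−qT) = exp(−0.025·2) = 0.9512;  exp(−rT) = exp(−0.032·2) = 0.9380
Put-call parity: C − P = S·e^(−qT) − K·e^(−rT) = 156·0.9512 − 158·0.9380 = 148.3872 − 148.2040 = 0.1832
P = C − (C − P) = 12.49 − (0.1832) = 12.3068

$12.31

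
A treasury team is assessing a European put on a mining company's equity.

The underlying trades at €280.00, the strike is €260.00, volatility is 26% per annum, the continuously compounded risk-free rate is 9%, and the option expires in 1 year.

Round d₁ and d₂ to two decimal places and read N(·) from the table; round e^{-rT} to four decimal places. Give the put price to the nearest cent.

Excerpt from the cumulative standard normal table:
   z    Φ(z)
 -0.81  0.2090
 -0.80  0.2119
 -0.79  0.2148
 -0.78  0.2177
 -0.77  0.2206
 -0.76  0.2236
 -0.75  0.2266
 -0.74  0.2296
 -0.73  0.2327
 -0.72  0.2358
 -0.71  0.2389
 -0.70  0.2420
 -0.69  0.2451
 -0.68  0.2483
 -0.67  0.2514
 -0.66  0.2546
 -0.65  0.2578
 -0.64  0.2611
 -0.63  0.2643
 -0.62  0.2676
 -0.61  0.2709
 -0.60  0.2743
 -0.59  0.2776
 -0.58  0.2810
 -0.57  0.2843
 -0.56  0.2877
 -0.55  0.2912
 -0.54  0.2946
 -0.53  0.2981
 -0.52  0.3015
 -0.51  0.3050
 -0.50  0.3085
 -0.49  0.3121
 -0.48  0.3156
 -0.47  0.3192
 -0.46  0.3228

€10.70

σ√T = 0.26·√1 = 0.2600
d₁ = [ln(280/260) + (0.09 + ½·0.26²)·1] / (σ√T) = (0.0741 + 0.1238) / 0.2600 = 0.7612 which rounds to 0.76
d₂ = 0.7612 − 0.2600 = 0.5012 which rounds to 0.50
e^(−rT) = e^(−0.09·1) = 0.9139
N(−d₂) = N(-0.50) = 0.3085;  N(−d₁) = N(-0.76) = 0.2236
P = 260·0.9139·0.3085 − 280·0.2236 = 73.3039 − 62.6080 = 10.6959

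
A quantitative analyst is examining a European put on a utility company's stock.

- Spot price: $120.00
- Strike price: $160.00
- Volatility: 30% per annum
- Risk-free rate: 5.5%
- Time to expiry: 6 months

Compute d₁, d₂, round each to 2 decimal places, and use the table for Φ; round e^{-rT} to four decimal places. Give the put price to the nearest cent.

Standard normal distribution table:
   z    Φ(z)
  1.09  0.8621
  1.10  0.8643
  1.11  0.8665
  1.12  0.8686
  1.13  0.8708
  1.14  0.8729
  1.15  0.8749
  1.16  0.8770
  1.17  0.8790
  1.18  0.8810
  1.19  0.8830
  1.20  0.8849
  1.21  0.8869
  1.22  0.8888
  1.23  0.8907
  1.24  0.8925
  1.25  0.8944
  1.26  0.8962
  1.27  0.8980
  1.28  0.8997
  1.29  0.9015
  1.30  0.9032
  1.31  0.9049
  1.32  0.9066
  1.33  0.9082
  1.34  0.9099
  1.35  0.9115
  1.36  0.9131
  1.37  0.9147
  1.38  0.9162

$37.14

T = 0.5;  σ√T = 0.2121
d₁ = [ln(120/160) + (0.055 + 0.3²/2)·0.5] / 0.2121 = [-0.2877 + 0.0500] / 0.2121 = -1.1204 → -1.12
d₂ = d₁ − σ√T = -1.1204 − 0.2121 = -1.3326 → -1.33
exp(−rT) = exp(−0.055·0.5) = 0.9729
P = 160·0.9729·N(1.33) − 120·N(1.12) = 160·0.9729·0.9082 − 120·0.8686 = 141.3740 − 104.2320 = 37.1420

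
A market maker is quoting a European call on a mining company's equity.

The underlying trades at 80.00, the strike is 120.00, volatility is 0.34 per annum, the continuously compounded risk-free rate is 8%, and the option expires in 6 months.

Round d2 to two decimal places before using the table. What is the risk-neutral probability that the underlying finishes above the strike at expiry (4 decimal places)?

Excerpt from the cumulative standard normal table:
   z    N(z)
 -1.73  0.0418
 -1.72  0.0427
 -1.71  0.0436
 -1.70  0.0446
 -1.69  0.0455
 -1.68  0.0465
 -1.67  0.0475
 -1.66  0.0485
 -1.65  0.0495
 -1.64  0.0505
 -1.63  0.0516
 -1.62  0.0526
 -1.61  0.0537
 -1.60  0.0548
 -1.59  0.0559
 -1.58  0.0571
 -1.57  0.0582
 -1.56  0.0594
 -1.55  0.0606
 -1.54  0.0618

0.0505

σ√T = 0.34 × 0.7071 = 0.2404
d₁ = [ln(80/120) + (0.08 + ½·0.34²)·0.5] / (σ√T) = (-0.4055 + 0.0689) / 0.2404 = -1.3999 → -1.40
d₂ = -1.3999 − 0.2404 = -1.6403 → -1.64
Risk-neutral Pr[S_T > K] = N(d₂) = N(-1.64) = 0.0505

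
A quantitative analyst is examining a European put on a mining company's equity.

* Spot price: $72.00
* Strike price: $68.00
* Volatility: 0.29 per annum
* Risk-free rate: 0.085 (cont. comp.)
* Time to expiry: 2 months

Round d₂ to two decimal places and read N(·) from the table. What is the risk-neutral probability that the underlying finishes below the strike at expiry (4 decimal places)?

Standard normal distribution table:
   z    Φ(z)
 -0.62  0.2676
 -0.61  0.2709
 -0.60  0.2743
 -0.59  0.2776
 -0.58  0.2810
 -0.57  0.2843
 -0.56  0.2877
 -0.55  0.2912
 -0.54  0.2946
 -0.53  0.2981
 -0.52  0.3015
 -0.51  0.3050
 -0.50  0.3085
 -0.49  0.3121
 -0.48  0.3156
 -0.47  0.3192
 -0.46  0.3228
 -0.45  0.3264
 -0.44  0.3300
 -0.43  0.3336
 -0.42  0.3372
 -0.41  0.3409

σ√T = 0.29 × 0.4082 = 0.1184
d₁ = [ln(72/68) + (0.085 + ½·0.29²)·0.1667] / (σ√T) = (0.0572 + 0.0212) / 0.1184 = 0.6616 which rounds to 0.66
d₂ = 0.6616 − 0.1184 = 0.5433 which rounds to 0.54
Risk-neutral Pr[S_T < K] = N(−d₂) = N(-0.54) = 0.2946

0.2946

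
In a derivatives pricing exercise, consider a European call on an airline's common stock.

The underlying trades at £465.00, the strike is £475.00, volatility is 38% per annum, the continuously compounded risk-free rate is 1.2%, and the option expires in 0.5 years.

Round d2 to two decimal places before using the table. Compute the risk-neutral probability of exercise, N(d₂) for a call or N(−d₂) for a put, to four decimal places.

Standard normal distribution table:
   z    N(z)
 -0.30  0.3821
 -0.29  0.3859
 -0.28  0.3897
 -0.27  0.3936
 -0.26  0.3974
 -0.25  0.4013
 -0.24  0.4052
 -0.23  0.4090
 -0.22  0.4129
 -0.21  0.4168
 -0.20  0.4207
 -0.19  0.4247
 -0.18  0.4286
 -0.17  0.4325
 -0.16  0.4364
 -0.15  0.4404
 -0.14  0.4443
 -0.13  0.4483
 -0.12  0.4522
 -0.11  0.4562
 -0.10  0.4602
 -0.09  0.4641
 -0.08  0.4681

0.4247

T = 0.5;  σ√T = 0.2687
d₁ = [ln(465/475) + (0.012 + 0.38²/2)·0.5] / 0.2687 = [-0.0213 + 0.0421] / 0.2687 = 0.0775 which rounds to 0.08
d₂ = d₁ − σ√T = 0.0775 − 0.2687 = -0.1912 which rounds to -0.19
Pr(exercise) under Q = N(d₂) = 0.4247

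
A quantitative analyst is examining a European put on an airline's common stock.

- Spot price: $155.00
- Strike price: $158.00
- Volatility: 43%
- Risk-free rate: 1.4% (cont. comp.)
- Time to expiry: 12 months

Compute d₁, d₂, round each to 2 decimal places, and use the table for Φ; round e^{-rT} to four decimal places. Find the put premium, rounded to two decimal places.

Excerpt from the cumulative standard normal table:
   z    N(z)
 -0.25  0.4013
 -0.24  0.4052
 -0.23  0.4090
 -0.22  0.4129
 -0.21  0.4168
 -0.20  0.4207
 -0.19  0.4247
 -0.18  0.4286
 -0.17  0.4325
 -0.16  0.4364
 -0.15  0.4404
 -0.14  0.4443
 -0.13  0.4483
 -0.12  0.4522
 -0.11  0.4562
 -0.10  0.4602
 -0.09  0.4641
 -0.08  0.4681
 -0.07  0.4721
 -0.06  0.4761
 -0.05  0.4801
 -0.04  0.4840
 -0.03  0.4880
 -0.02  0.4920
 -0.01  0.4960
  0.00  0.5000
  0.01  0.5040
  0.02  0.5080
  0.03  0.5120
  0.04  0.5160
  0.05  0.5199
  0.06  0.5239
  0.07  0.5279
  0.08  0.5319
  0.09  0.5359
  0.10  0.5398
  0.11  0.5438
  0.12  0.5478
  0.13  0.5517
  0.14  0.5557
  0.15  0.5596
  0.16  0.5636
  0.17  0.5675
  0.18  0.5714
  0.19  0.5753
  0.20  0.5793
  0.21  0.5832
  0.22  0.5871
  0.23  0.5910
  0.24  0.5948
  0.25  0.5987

σ√T = 0.43 × 1.0000 = 0.4300
ln(S/K) + (r + σ²/2)T = ln(155/158) + (0.014 + 0.43²/2)·1 = -0.0192 + 0.1064 = 0.0873
d₁ = 0.0873 / 0.4300 = 0.2030 ≈ 0.20
d₂ = d₁ − σ√T = 0.2030 − 0.4300 = -0.2270 ≈ -0.23
exp(−rT) = exp(−0.014·1) = 0.9861
P = 158·0.9861·N(0.23) − 155·N(-0.20) = 158·0.9861·0.5910 − 155·0.4207 = 92.0800 − 65.2085 = 26.8715

$26.87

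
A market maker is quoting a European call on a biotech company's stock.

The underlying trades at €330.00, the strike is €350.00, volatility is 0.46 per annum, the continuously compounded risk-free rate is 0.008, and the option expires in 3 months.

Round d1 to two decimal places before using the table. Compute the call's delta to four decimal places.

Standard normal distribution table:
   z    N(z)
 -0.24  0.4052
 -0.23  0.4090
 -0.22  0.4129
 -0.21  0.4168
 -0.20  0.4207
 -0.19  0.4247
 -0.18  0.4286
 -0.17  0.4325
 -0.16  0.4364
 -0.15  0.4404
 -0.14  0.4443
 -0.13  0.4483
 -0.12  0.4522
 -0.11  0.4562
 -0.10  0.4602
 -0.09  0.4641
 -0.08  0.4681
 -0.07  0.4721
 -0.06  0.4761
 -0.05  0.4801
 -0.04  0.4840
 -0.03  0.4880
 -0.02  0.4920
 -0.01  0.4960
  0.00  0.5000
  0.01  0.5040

σ√T = 0.46·√0.25 = 0.2300
d₁ = [ln(330/350) + (0.008 + 0.46²/2)·0.25] / 0.2300 = [-0.0588 + 0.0285] / 0.2300 = -0.1321 which rounds to -0.13
N(d₁) = N(-0.13) = 0.4483
Δ_call = N(d₁) = 0.4483

0.4483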